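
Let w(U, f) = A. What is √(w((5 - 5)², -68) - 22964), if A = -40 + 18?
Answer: 3*I*√2554 ≈ 151.61*I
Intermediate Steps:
A = -22
w(U, f) = -22
√(w((5 - 5)², -68) - 22964) = √(-22 - 22964) = √(-22986) = 3*I*√2554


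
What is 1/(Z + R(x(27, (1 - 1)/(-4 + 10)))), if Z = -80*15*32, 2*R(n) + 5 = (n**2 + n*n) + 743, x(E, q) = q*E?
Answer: -1/38031 ≈ -2.6294e-5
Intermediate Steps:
x(E, q) = E*q
R(n) = 369 + n**2 (R(n) = -5/2 + ((n**2 + n*n) + 743)/2 = -5/2 + ((n**2 + n**2) + 743)/2 = -5/2 + (2*n**2 + 743)/2 = -5/2 + (743 + 2*n**2)/2 = -5/2 + (743/2 + n**2) = 369 + n**2)
Z = -38400 (Z = -1200*32 = -38400)
1/(Z + R(x(27, (1 - 1)/(-4 + 10)))) = 1/(-38400 + (369 + (27*((1 - 1)/(-4 + 10)))**2)) = 1/(-38400 + (369 + (27*(0/6))**2)) = 1/(-38400 + (369 + (27*(0*(1/6)))**2)) = 1/(-38400 + (369 + (27*0)**2)) = 1/(-38400 + (369 + 0**2)) = 1/(-38400 + (369 + 0)) = 1/(-38400 + 369) = 1/(-38031) = -1/38031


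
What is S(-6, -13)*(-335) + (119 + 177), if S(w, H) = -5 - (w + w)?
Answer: -2049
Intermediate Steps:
S(w, H) = -5 - 2*w
S(-6, -13)*(-335) + (119 + 177) = (-5 - 2*(-6))*(-335) + (119 + 177) = (-5 + 12)*(-335) + 296 = 7*(-335) + 296 = -2345 + 296 = -2049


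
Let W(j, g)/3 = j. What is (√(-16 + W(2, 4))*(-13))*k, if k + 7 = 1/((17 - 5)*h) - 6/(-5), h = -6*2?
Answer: 54353*I*√10/720 ≈ 238.72*I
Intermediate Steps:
W(j, g) = 3*j
h = -12
k = -4181/720 (k = -7 + (1/((17 - 5)*(-12)) - 6/(-5)) = -7 + (-1/12/12 - 6*(-⅕)) = -7 + ((1/12)*(-1/12) + 6/5) = -7 + (-1/144 + 6/5) = -7 + 859/720 = -4181/720 ≈ -5.8069)
(√(-16 + W(2, 4))*(-13))*k = (√(-16 + 3*2)*(-13))*(-4181/720) = (√(-16 + 6)*(-13))*(-4181/720) = (√(-10)*(-13))*(-4181/720) = ((I*√10)*(-13))*(-4181/720) = -13*I*√10*(-4181/720) = 54353*I*√10/720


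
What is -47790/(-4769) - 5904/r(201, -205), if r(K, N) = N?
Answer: 925686/23845 ≈ 38.821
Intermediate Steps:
-47790/(-4769) - 5904/r(201, -205) = -47790/(-4769) - 5904/(-205) = -47790*(-1/4769) - 5904*(-1/205) = 47790/4769 + 144/5 = 925686/23845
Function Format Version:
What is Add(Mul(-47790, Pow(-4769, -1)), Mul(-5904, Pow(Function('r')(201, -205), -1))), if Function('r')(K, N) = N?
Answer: Rational(925686, 23845) ≈ 38.821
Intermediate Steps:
Add(Mul(-47790, Pow(-4769, -1)), Mul(-5904, Pow(Function('r')(201, -205), -1))) = Add(Mul(-47790, Pow(-4769, -1)), Mul(-5904, Pow(-205, -1))) = Add(Mul(-47790, Rational(-1, 4769)), Mul(-5904, Rational(-1, 205))) = Add(Rational(47790, 4769), Rational(144, 5)) = Rational(925686, 23845)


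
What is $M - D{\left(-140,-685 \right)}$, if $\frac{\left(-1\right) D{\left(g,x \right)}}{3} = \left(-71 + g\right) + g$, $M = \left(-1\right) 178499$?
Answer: $-179552$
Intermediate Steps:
$M = -178499$
$D{\left(g,x \right)} = 213 - 6 g$ ($D{\left(g,x \right)} = - 3 \left(\left(-71 + g\right) + g\right) = - 3 \left(-71 + 2 g\right) = 213 - 6 g$)
$M - D{\left(-140,-685 \right)} = -178499 - \left(213 - -840\right) = -178499 - \left(213 + 840\right) = -178499 - 1053 = -179552$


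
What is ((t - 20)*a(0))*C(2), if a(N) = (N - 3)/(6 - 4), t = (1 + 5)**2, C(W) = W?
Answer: -48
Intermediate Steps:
t = 36 (t = 6**2 = 36)
a(N) = -3/2 + N/2 (a(N) = (-3 + N)/2 = (-3 + N)*(1/2) = -3/2 + N/2)
((t - 20)*a(0))*C(2) = ((36 - 20)*(-3/2 + (1/2)*0))*2 = (16*(-3/2 + 0))*2 = (16*(-3/2))*2 = -24*2 = -48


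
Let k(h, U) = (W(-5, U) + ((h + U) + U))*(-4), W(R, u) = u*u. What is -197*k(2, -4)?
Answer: 7880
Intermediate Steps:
W(R, u) = u**2
k(h, U) = -8*U - 4*h - 4*U**2 (k(h, U) = (U**2 + ((h + U) + U))*(-4) = (U**2 + ((U + h) + U))*(-4) = (U**2 + (h + 2*U))*(-4) = (h + U**2 + 2*U)*(-4) = -8*U - 4*h - 4*U**2)
-197*k(2, -4) = -197*(-8*(-4) - 4*2 - 4*(-4)**2) = -197*(32 - 8 - 4*16) = -197*(32 - 8 - 64) = -197*(-40) = 7880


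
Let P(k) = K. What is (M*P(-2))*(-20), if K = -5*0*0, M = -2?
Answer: 0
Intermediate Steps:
K = 0 (K = 0*0 = 0)
P(k) = 0
(M*P(-2))*(-20) = -2*0*(-20) = 0*(-20) = 0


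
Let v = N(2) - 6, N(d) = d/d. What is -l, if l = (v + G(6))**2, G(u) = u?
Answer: -1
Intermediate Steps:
N(d) = 1
v = -5 (v = 1 - 6 = -5)
l = 1 (l = (-5 + 6)**2 = 1**2 = 1)
-l = -1*1 = -1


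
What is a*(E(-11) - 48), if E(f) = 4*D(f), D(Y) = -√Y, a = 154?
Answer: -7392 - 616*I*√11 ≈ -7392.0 - 2043.0*I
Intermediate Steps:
E(f) = -4*√f (E(f) = 4*(-√f) = -4*√f)
a*(E(-11) - 48) = 154*(-4*I*√11 - 48) = 154*(-48 - 4*I*√11) = -7392 - 616*I*√11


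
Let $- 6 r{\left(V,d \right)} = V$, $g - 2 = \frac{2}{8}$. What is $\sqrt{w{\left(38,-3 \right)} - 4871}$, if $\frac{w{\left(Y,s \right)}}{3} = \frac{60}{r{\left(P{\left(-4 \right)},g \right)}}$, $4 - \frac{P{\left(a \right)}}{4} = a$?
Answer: $\frac{i \sqrt{19619}}{2} \approx 70.034 i$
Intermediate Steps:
$g = \frac{9}{4}$ ($g = 2 + \frac{2}{8} = 2 + 2 \cdot \frac{1}{8} = 2 + \frac{1}{4} = \frac{9}{4} \approx 2.25$)
$P{\left(a \right)} = 16 - 4 a$
$r{\left(V,d \right)} = - \frac{V}{6}$
$w{\left(Y,s \right)} = - \frac{135}{4}$ ($w{\left(Y,s \right)} = 3 \frac{60}{\left(- \frac{1}{6}\right) \left(16 - -16\right)} = 3 \frac{60}{\left(- \frac{1}{6}\right) \left(16 + 16\right)} = 3 \frac{60}{\left(- \frac{1}{6}\right) 32} = 3 \frac{60}{- \frac{16}{3}} = 3 \cdot 60 \left(- \frac{3}{16}\right) = 3 \left(- \frac{45}{4}\right) = - \frac{135}{4}$)
$\sqrt{w{\left(38,-3 \right)} - 4871} = \sqrt{- \frac{135}{4} - 4871} = \sqrt{- \frac{19619}{4}} = \frac{i \sqrt{19619}}{2}$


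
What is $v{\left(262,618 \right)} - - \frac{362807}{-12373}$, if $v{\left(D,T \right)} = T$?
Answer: $\frac{7283707}{12373} \approx 588.68$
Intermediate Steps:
$v{\left(262,618 \right)} - - \frac{362807}{-12373} = 618 - - \frac{362807}{-12373} = 618 - \left(-362807\right) \left(- \frac{1}{12373}\right) = 618 - \frac{362807}{12373} = \frac{7283707}{12373}$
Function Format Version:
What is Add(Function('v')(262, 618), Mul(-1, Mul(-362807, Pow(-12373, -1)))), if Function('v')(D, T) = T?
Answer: Rational(7283707, 12373) ≈ 588.68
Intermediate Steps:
Add(Function('v')(262, 618), Mul(-1, Mul(-362807, Pow(-12373, -1)))) = Add(618, Mul(-1, Mul(-362807, Pow(-12373, -1)))) = Add(618, Mul(-1, Mul(-362807, Rational(-1, 12373)))) = Add(618, Mul(-1, Rational(362807, 12373))) = Add(618, Rational(-362807, 12373)) = Rational(7283707, 12373)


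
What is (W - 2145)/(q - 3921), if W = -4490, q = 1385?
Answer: 6635/2536 ≈ 2.6163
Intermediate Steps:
(W - 2145)/(q - 3921) = (-4490 - 2145)/(1385 - 3921) = -6635/(-2536) = -6635*(-1/2536) = 6635/2536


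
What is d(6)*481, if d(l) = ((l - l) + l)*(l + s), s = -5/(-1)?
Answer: 31746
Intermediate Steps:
s = 5 (s = -5*(-1) = 5)
d(l) = l*(5 + l) (d(l) = ((l - l) + l)*(l + 5) = (0 + l)*(5 + l) = l*(5 + l))
d(6)*481 = (6*(5 + 6))*481 = (6*11)*481 = 66*481 = 31746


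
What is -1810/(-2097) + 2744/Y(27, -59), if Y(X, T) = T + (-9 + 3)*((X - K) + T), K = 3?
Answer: 6027478/316647 ≈ 19.035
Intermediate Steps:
Y(X, T) = 18 - 6*X - 5*T (Y(X, T) = T + (-9 + 3)*((X - 1*3) + T) = T - 6*((X - 3) + T) = T - 6*((-3 + X) + T) = T - 6*(-3 + T + X) = T + (18 - 6*T - 6*X) = 18 - 6*X - 5*T)
-1810/(-2097) + 2744/Y(27, -59) = -1810/(-2097) + 2744/(18 - 6*27 - 5*(-59)) = -1810*(-1/2097) + 2744/(18 - 162 + 295) = 1810/2097 + 2744/151 = 6027478/316647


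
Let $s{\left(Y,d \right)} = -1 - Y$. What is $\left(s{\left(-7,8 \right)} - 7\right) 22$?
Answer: $-22$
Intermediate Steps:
$\left(s{\left(-7,8 \right)} - 7\right) 22 = \left(\left(-1 - -7\right) - 7\right) 22 = \left(\left(-1 + 7\right) - 7\right) 22 = \left(6 - 7\right) 22 = \left(-1\right) 22 = -22$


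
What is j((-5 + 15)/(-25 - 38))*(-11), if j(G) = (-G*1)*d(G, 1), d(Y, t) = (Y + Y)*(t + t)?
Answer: 4400/3969 ≈ 1.1086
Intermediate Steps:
d(Y, t) = 4*Y*t (d(Y, t) = (2*Y)*(2*t) = 4*Y*t)
j(G) = -4*G² (j(G) = (-G*1)*(4*G*1) = (-G)*(4*G) = -4*G²)
j((-5 + 15)/(-25 - 38))*(-11) = -4*(-5 + 15)²/(-25 - 38)²*(-11) = -4*(10/(-63))²*(-11) = -4*(10*(-1/63))²*(-11) = -4*(-10/63)²*(-11) = -4*100/3969*(-11) = -400/3969*(-11) = 4400/3969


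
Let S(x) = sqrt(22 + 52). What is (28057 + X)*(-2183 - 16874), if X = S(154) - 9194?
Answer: -359472191 - 19057*sqrt(74) ≈ -3.5964e+8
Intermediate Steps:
S(x) = sqrt(74)
X = -9194 + sqrt(74) (X = sqrt(74) - 9194 = -9194 + sqrt(74) ≈ -9185.4)
(28057 + X)*(-2183 - 16874) = (28057 + (-9194 + sqrt(74)))*(-2183 - 16874) = (18863 + sqrt(74))*(-19057) = -359472191 - 19057*sqrt(74)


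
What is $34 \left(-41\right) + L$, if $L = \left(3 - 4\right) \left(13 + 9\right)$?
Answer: $-1416$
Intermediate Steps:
$L = -22$ ($L = \left(-1\right) 22 = -22$)
$34 \left(-41\right) + L = 34 \left(-41\right) - 22 = -1394 - 22 = -1416$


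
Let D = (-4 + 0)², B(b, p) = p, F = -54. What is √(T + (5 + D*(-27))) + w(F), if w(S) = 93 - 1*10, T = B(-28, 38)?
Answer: 83 + I*√389 ≈ 83.0 + 19.723*I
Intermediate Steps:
D = 16 (D = (-4)² = 16)
T = 38
w(S) = 83 (w(S) = 93 - 10 = 83)
√(T + (5 + D*(-27))) + w(F) = √(38 + (5 + 16*(-27))) + 83 = √(38 + (5 - 432)) + 83 = √(38 - 427) + 83 = √(-389) + 83 = I*√389 + 83 = 83 + I*√389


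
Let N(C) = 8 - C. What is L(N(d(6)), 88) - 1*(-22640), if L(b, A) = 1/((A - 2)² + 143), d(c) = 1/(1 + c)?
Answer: 170682961/7539 ≈ 22640.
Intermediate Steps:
L(b, A) = 1/(143 + (-2 + A)²) (L(b, A) = 1/((-2 + A)² + 143) = 1/(143 + (-2 + A)²))
L(N(d(6)), 88) - 1*(-22640) = 1/(143 + (-2 + 88)²) - 1*(-22640) = 1/(143 + 86²) + 22640 = 1/(143 + 7396) + 22640 = 1/7539 + 22640 = 170682961/7539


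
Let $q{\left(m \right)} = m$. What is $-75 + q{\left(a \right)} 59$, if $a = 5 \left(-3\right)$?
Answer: $-960$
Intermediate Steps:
$a = -15$
$-75 + q{\left(a \right)} 59 = -75 - 885 = -960$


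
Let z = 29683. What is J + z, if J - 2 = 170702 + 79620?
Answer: 280007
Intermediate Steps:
J = 250324 (J = 2 + (170702 + 79620) = 2 + 250322 = 250324)
J + z = 250324 + 29683 = 280007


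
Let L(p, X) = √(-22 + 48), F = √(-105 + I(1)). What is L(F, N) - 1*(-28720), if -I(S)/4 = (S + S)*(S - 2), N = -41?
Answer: 28720 + √26 ≈ 28725.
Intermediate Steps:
I(S) = -8*S*(-2 + S) (I(S) = -4*(S + S)*(S - 2) = -4*2*S*(-2 + S) = -8*S*(-2 + S))
F = I*√97 (F = √(-105 + 8*1*(2 - 1*1)) = √(-105 + 8*1*(2 - 1)) = √(-105 + 8*1*1) = √(-105 + 8) = √(-97) = I*√97 ≈ 9.8489*I)
L(p, X) = √26
L(F, N) - 1*(-28720) = √26 - 1*(-28720) = √26 + 28720 = 28720 + √26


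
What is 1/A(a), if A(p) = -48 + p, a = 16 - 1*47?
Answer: -1/79 ≈ -0.012658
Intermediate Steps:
a = -31 (a = 16 - 47 = -31)
1/A(a) = 1/(-48 - 31) = 1/(-79) = -1/79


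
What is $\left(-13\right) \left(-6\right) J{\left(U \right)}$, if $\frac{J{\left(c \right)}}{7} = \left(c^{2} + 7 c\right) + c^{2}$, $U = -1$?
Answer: $-2730$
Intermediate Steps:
$J{\left(c \right)} = 14 c^{2} + 49 c$ ($J{\left(c \right)} = 7 \left(\left(c^{2} + 7 c\right) + c^{2}\right) = 7 \left(2 c^{2} + 7 c\right) = 14 c^{2} + 49 c$)
$\left(-13\right) \left(-6\right) J{\left(U \right)} = \left(-13\right) \left(-6\right) 7 \left(-1\right) \left(7 + 2 \left(-1\right)\right) = 78 \cdot 7 \left(-1\right) \left(7 - 2\right) = 78 \cdot 7 \left(-1\right) 5 = 78 \left(-35\right) = -2730$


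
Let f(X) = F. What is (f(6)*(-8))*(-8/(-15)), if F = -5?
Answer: 64/3 ≈ 21.333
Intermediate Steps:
f(X) = -5
(f(6)*(-8))*(-8/(-15)) = (-5*(-8))*(-8/(-15)) = 40*(-8*(-1/15)) = 40*(8/15) = 64/3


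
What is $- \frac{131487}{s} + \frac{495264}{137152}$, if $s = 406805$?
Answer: $\frac{5732567703}{1743566230} \approx 3.2878$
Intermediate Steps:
$- \frac{131487}{s} + \frac{495264}{137152} = - \frac{131487}{406805} + \frac{495264}{137152} = \left(-131487\right) \frac{1}{406805} + 495264 \cdot \frac{1}{137152} = - \frac{131487}{406805} + \frac{15477}{4286} = \frac{5732567703}{1743566230}$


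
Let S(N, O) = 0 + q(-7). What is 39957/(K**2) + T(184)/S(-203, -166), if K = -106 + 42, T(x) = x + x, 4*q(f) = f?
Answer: -5749613/28672 ≈ -200.53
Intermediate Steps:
q(f) = f/4
T(x) = 2*x
K = -64
S(N, O) = -7/4 (S(N, O) = 0 + (1/4)*(-7) = 0 - 7/4 = -7/4)
39957/(K**2) + T(184)/S(-203, -166) = 39957/((-64)**2) + (2*184)/(-7/4) = 39957/4096 + 368*(-4/7) = 39957*(1/4096) - 1472/7 = 39957/4096 - 1472/7 = -5749613/28672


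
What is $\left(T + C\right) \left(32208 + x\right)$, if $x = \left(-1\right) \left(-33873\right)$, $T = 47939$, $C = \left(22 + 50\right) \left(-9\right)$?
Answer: $3125036571$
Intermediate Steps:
$C = -648$ ($C = 72 \left(-9\right) = -648$)
$x = 33873$
$\left(T + C\right) \left(32208 + x\right) = \left(47939 - 648\right) \left(32208 + 33873\right) = 47291 \cdot 66081 = 3125036571$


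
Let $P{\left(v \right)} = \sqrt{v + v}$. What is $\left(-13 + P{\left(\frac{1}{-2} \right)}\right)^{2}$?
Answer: $\left(13 - i\right)^{2} \approx 168.0 - 26.0 i$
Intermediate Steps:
$P{\left(v \right)} = \sqrt{2} \sqrt{v}$ ($P{\left(v \right)} = \sqrt{2 v} = \sqrt{2} \sqrt{v}$)
$\left(-13 + P{\left(\frac{1}{-2} \right)}\right)^{2} = \left(-13 + \sqrt{2} \sqrt{\frac{1}{-2}}\right)^{2} = \left(-13 + \sqrt{2} \sqrt{- \frac{1}{2}}\right)^{2} = \left(-13 + \sqrt{2} \frac{i \sqrt{2}}{2}\right)^{2} = \left(-13 + i\right)^{2}$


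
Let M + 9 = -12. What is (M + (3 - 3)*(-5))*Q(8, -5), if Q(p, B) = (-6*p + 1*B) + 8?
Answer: 945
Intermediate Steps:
Q(p, B) = 8 + B - 6*p (Q(p, B) = (-6*p + B) + 8 = (B - 6*p) + 8 = 8 + B - 6*p)
M = -21 (M = -9 - 12 = -21)
(M + (3 - 3)*(-5))*Q(8, -5) = (-21 + (3 - 3)*(-5))*(8 - 5 - 6*8) = (-21 + 0*(-5))*(8 - 5 - 48) = (-21 + 0)*(-45) = -21*(-45) = 945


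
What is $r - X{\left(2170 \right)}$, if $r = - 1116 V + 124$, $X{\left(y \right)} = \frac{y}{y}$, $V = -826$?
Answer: $921939$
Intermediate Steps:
$X{\left(y \right)} = 1$
$r = 921940$ ($r = \left(-1116\right) \left(-826\right) + 124 = 921816 + 124 = 921940$)
$r - X{\left(2170 \right)} = 921940 - 1 = 921939$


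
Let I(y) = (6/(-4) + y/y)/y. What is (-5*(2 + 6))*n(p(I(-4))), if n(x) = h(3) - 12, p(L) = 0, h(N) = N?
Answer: 360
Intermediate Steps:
I(y) = -1/(2*y) (I(y) = (6*(-¼) + 1)/y = (-3/2 + 1)/y = -1/(2*y))
n(x) = -9 (n(x) = 3 - 12 = -9)
(-5*(2 + 6))*n(p(I(-4))) = -5*(2 + 6)*(-9) = -5*8*(-9) = -40*(-9) = 360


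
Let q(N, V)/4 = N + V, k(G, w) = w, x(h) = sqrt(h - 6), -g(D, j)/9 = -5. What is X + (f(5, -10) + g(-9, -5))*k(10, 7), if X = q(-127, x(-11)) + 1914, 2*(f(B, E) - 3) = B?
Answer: 3519/2 + 4*I*sqrt(17) ≈ 1759.5 + 16.492*I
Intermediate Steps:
g(D, j) = 45 (g(D, j) = -9*(-5) = 45)
x(h) = sqrt(-6 + h)
q(N, V) = 4*N + 4*V (q(N, V) = 4*(N + V) = 4*N + 4*V)
f(B, E) = 3 + B/2
X = 1406 + 4*I*sqrt(17) (X = (4*(-127) + 4*sqrt(-6 - 11)) + 1914 = (-508 + 4*sqrt(-17)) + 1914 = (-508 + 4*(I*sqrt(17))) + 1914 = (-508 + 4*I*sqrt(17)) + 1914 = 1406 + 4*I*sqrt(17) ≈ 1406.0 + 16.492*I)
X + (f(5, -10) + g(-9, -5))*k(10, 7) = (1406 + 4*I*sqrt(17)) + ((3 + (1/2)*5) + 45)*7 = (1406 + 4*I*sqrt(17)) + ((3 + 5/2) + 45)*7 = (1406 + 4*I*sqrt(17)) + (11/2 + 45)*7 = (1406 + 4*I*sqrt(17)) + (101/2)*7 = (1406 + 4*I*sqrt(17)) + 707/2 = 3519/2 + 4*I*sqrt(17)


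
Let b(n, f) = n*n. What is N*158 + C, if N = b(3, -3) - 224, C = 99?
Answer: -33871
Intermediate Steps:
b(n, f) = n**2
N = -215 (N = 3**2 - 224 = 9 - 224 = -215)
N*158 + C = -215*158 + 99 = -33970 + 99 = -33871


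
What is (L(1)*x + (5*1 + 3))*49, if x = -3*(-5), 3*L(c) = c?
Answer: 637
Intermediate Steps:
L(c) = c/3
x = 15
(L(1)*x + (5*1 + 3))*49 = (((1/3)*1)*15 + (5*1 + 3))*49 = ((1/3)*15 + (5 + 3))*49 = (5 + 8)*49 = 13*49 = 637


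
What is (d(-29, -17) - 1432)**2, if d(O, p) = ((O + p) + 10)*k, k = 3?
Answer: 2371600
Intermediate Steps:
d(O, p) = 30 + 3*O + 3*p (d(O, p) = ((O + p) + 10)*3 = (10 + O + p)*3 = 30 + 3*O + 3*p)
(d(-29, -17) - 1432)**2 = ((30 + 3*(-29) + 3*(-17)) - 1432)**2 = ((30 - 87 - 51) - 1432)**2 = (-108 - 1432)**2 = (-1540)**2 = 2371600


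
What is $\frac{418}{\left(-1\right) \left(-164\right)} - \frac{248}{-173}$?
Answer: $\frac{56493}{14186} \approx 3.9823$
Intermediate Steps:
$\frac{418}{\left(-1\right) \left(-164\right)} - \frac{248}{-173} = \frac{418}{164} - - \frac{248}{173} = 418 \cdot \frac{1}{164} + \frac{248}{173} = \frac{209}{82} + \frac{248}{173} = \frac{56493}{14186}$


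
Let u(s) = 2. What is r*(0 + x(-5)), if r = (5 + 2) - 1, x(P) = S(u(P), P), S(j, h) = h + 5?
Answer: 0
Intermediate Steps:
S(j, h) = 5 + h
x(P) = 5 + P
r = 6 (r = 7 - 1 = 6)
r*(0 + x(-5)) = 6*(0 + (5 - 5)) = 6*(0 + 0) = 6*0 = 0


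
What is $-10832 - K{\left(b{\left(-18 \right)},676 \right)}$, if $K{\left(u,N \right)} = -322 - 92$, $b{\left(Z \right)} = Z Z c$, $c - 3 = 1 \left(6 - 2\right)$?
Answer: $-10418$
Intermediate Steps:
$c = 7$ ($c = 3 + 1 \left(6 - 2\right) = 3 + 1 \cdot 4 = 3 + 4 = 7$)
$b{\left(Z \right)} = 7 Z^{2}$ ($b{\left(Z \right)} = Z Z 7 = Z^{2} \cdot 7 = 7 Z^{2}$)
$K{\left(u,N \right)} = -414$
$-10832 - K{\left(b{\left(-18 \right)},676 \right)} = -10832 - -414 = -10832 + 414 = -10418$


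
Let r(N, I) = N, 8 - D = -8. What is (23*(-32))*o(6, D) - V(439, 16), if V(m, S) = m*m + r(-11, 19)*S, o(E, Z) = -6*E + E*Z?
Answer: -236705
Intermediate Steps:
D = 16 (D = 8 - 1*(-8) = 8 + 8 = 16)
V(m, S) = m² - 11*S (V(m, S) = m*m - 11*S = m² - 11*S)
(23*(-32))*o(6, D) - V(439, 16) = (23*(-32))*(6*(-6 + 16)) - (439² - 11*16) = -4416*10 - (192721 - 176) = -736*60 - 1*192545 = -44160 - 192545 = -236705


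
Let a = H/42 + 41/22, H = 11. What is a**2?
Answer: 241081/53361 ≈ 4.5179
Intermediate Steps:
a = 491/231 (a = 11/42 + 41/22 = 491/231 ≈ 2.1255)
a**2 = (491/231)**2 = 241081/53361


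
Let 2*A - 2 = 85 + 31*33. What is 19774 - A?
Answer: 19219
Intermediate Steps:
A = 555 (A = 1 + (85 + 31*33)/2 = 1 + (85 + 1023)/2 = 1 + (½)*1108 = 1 + 554 = 555)
19774 - A = 19774 - 1*555 = 19774 - 555 = 19219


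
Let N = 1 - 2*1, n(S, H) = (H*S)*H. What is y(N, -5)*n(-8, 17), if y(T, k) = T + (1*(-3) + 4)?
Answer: 0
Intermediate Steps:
n(S, H) = S*H²
N = -1 (N = 1 - 2 = -1)
y(T, k) = 1 + T (y(T, k) = T + (-3 + 4) = T + 1 = 1 + T)
y(N, -5)*n(-8, 17) = (1 - 1)*(-8*17²) = 0*(-8*289) = 0*(-2312) = 0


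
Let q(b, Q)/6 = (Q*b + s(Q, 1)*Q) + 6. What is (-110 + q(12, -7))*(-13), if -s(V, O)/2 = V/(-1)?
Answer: -130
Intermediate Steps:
s(V, O) = 2*V (s(V, O) = -2*V/(-1) = -2*V*(-1) = -(-2)*V = 2*V)
q(b, Q) = 36 + 12*Q**2 + 6*Q*b (q(b, Q) = 6*((Q*b + (2*Q)*Q) + 6) = 6*((Q*b + 2*Q**2) + 6) = 6*((2*Q**2 + Q*b) + 6) = 6*(6 + 2*Q**2 + Q*b) = 36 + 12*Q**2 + 6*Q*b)
(-110 + q(12, -7))*(-13) = (-110 + (36 + 12*(-7)**2 + 6*(-7)*12))*(-13) = (-110 + (36 + 12*49 - 504))*(-13) = (-110 + (36 + 588 - 504))*(-13) = (-110 + 120)*(-13) = 10*(-13) = -130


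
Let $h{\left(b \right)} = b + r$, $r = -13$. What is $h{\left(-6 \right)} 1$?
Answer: $-19$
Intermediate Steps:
$h{\left(b \right)} = -13 + b$ ($h{\left(b \right)} = b - 13 = -13 + b$)
$h{\left(-6 \right)} 1 = \left(-13 - 6\right) 1 = \left(-19\right) 1 = -19$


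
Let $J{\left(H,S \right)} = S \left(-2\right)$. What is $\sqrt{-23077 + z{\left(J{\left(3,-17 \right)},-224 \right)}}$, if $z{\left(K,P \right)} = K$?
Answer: $i \sqrt{23043} \approx 151.8 i$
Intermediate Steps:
$J{\left(H,S \right)} = - 2 S$
$\sqrt{-23077 + z{\left(J{\left(3,-17 \right)},-224 \right)}} = \sqrt{-23077 - -34} = \sqrt{-23077 + 34} = \sqrt{-23043} = i \sqrt{23043}$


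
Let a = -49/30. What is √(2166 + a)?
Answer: √1947930/30 ≈ 46.523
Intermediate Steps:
a = -49/30 (a = -49*1/30 = -49/30 ≈ -1.6333)
√(2166 + a) = √(2166 - 49/30) = √(64931/30) = √1947930/30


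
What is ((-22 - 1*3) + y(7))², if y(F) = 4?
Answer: 441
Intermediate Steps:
((-22 - 1*3) + y(7))² = ((-22 - 1*3) + 4)² = ((-22 - 3) + 4)² = (-25 + 4)² = (-21)² = 441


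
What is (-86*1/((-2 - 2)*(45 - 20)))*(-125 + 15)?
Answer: -473/5 ≈ -94.600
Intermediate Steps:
(-86*1/((-2 - 2)*(45 - 20)))*(-125 + 15) = -86/((-4*25))*(-110) = -86/(-100)*(-110) = -86*(-1/100)*(-110) = (43/50)*(-110) = -473/5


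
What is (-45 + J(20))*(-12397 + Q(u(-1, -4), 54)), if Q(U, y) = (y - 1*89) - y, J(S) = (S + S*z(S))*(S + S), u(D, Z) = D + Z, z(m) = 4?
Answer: -49382130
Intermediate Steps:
J(S) = 10*S² (J(S) = (S + S*4)*(S + S) = (S + 4*S)*(2*S) = (5*S)*(2*S) = 10*S²)
Q(U, y) = -89 (Q(U, y) = (y - 89) - y = (-89 + y) - y = -89)
(-45 + J(20))*(-12397 + Q(u(-1, -4), 54)) = (-45 + 10*20²)*(-12397 - 89) = (-45 + 10*400)*(-12486) = (-45 + 4000)*(-12486) = 3955*(-12486) = -49382130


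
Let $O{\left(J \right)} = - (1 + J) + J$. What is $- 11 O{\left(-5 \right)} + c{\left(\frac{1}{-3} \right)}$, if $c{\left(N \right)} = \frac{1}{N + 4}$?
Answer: $\frac{124}{11} \approx 11.273$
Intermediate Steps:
$O{\left(J \right)} = -1$ ($O{\left(J \right)} = \left(-1 - J\right) + J = -1$)
$c{\left(N \right)} = \frac{1}{4 + N}$
$- 11 O{\left(-5 \right)} + c{\left(\frac{1}{-3} \right)} = \left(-11\right) \left(-1\right) + \frac{1}{4 + \frac{1}{-3}} = 11 + \frac{1}{4 - \frac{1}{3}} = 11 + \frac{1}{\frac{11}{3}} = 11 + \frac{3}{11} = \frac{124}{11}$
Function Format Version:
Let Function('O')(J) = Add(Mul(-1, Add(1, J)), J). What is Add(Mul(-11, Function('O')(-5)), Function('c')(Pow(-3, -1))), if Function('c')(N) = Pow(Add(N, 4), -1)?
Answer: Rational(124, 11) ≈ 11.273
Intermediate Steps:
Function('O')(J) = -1 (Function('O')(J) = Add(Add(-1, Mul(-1, J)), J) = -1)
Function('c')(N) = Pow(Add(4, N), -1)
Add(Mul(-11, Function('O')(-5)), Function('c')(Pow(-3, -1))) = Add(Mul(-11, -1), Pow(Add(4, Pow(-3, -1)), -1)) = Add(11, Pow(Add(4, Rational(-1, 3)), -1)) = Add(11, Pow(Rational(11, 3), -1)) = Add(11, Rational(3, 11)) = Rational(124, 11)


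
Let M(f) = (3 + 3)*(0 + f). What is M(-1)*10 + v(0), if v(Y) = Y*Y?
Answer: -60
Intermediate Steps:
M(f) = 6*f
v(Y) = Y**2
M(-1)*10 + v(0) = (6*(-1))*10 + 0**2 = -6*10 + 0 = -60 + 0 = -60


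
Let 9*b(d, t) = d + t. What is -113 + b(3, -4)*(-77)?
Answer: -940/9 ≈ -104.44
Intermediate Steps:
b(d, t) = d/9 + t/9 (b(d, t) = (d + t)/9 = d/9 + t/9)
-113 + b(3, -4)*(-77) = -113 + ((1/9)*3 + (1/9)*(-4))*(-77) = -113 + (1/3 - 4/9)*(-77) = -113 - 1/9*(-77) = -113 + 77/9 = -940/9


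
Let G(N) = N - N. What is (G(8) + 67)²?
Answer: 4489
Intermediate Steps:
G(N) = 0
(G(8) + 67)² = (0 + 67)² = 67² = 4489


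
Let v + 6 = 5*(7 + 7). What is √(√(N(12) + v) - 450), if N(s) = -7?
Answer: √(-450 + √57) ≈ 21.034*I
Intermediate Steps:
v = 64 (v = -6 + 5*(7 + 7) = -6 + 5*14 = -6 + 70 = 64)
√(√(N(12) + v) - 450) = √(√(-7 + 64) - 450) = √(√57 - 450) = √(-450 + √57)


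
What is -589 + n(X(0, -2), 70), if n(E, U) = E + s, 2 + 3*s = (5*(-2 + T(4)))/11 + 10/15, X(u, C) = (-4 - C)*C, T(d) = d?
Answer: -57929/99 ≈ -585.14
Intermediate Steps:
X(u, C) = C*(-4 - C)
s = -14/99 (s = -2/3 + ((5*(-2 + 4))/11 + 10/15)/3 = -2/3 + ((5*2)*(1/11) + 10*(1/15))/3 = -2/3 + (10*(1/11) + 2/3)/3 = -2/3 + (10/11 + 2/3)/3 = -2/3 + (1/3)*(52/33) = -2/3 + 52/99 = -14/99 ≈ -0.14141)
n(E, U) = -14/99 + E (n(E, U) = E - 14/99 = -14/99 + E)
-589 + n(X(0, -2), 70) = -589 + (-14/99 - 1*(-2)*(4 - 2)) = -589 + (-14/99 - 1*(-2)*2) = -589 + (-14/99 + 4) = -589 + 382/99 = -57929/99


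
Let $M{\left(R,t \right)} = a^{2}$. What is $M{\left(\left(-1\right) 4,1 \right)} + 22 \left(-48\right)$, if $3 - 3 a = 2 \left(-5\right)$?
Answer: $- \frac{9335}{9} \approx -1037.2$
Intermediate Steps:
$a = \frac{13}{3}$ ($a = 1 - \frac{2 \left(-5\right)}{3} = 1 - - \frac{10}{3} = 1 + \frac{10}{3} = \frac{13}{3} \approx 4.3333$)
$M{\left(R,t \right)} = \frac{169}{9}$ ($M{\left(R,t \right)} = \left(\frac{13}{3}\right)^{2} = \frac{169}{9}$)
$M{\left(\left(-1\right) 4,1 \right)} + 22 \left(-48\right) = \frac{169}{9} + 22 \left(-48\right) = \frac{169}{9} - 1056 = - \frac{9335}{9}$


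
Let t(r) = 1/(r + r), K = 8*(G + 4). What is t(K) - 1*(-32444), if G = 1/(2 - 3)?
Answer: 1557313/48 ≈ 32444.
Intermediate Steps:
G = -1 (G = 1/(-1) = -1)
K = 24 (K = 8*(-1 + 4) = 8*3 = 24)
t(r) = 1/(2*r)
t(K) - 1*(-32444) = (½)/24 - 1*(-32444) = (½)*(1/24) + 32444 = 1/48 + 32444 = 1557313/48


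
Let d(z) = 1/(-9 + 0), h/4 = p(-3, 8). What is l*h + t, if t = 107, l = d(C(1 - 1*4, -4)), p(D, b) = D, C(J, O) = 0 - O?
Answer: 325/3 ≈ 108.33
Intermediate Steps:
C(J, O) = -O
h = -12 (h = 4*(-3) = -12)
d(z) = -1/9 (d(z) = 1/(-9) = -1/9)
l = -1/9 ≈ -0.11111
l*h + t = -1/9*(-12) + 107 = 4/3 + 107 = 325/3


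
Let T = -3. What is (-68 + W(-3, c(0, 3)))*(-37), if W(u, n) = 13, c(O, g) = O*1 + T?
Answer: 2035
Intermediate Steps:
c(O, g) = -3 + O (c(O, g) = O*1 - 3 = O - 3 = -3 + O)
(-68 + W(-3, c(0, 3)))*(-37) = (-68 + 13)*(-37) = -55*(-37) = 2035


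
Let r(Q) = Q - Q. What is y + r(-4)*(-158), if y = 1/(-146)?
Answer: -1/146 ≈ -0.0068493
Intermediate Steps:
y = -1/146 ≈ -0.0068493
r(Q) = 0
y + r(-4)*(-158) = -1/146 + 0*(-158) = -1/146 + 0 = -1/146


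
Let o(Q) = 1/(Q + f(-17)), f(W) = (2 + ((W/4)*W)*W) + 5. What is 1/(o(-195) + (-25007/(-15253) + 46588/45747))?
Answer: 3952917984015/10503529174381 ≈ 0.37634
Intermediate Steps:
f(W) = 7 + W**3/4 (f(W) = (2 + ((W*(1/4))*W)*W) + 5 = (2 + ((W/4)*W)*W) + 5 = (2 + (W**2/4)*W) + 5 = (2 + W**3/4) + 5 = 7 + W**3/4)
o(Q) = 1/(-4885/4 + Q) (o(Q) = 1/(Q + (7 + (1/4)*(-17)**3)) = 1/(Q + (7 + (1/4)*(-4913))) = 1/(Q + (7 - 4913/4)) = 1/(Q - 4885/4) = 1/(-4885/4 + Q))
1/(o(-195) + (-25007/(-15253) + 46588/45747)) = 1/(4/(-4885 + 4*(-195)) + (-25007/(-15253) + 46588/45747)) = 1/(4/(-4885 - 780) + (-25007*(-1/15253) + 46588*(1/45747))) = 1/(4/(-5665) + (25007/15253 + 46588/45747)) = 1/(4*(-1/5665) + 1854601993/697778991) = 1/(-4/5665 + 1854601993/697778991) = 1/(10503529174381/3952917984015) = 3952917984015/10503529174381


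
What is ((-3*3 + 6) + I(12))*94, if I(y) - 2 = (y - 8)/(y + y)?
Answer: -235/3 ≈ -78.333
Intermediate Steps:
I(y) = 2 + (-8 + y)/(2*y) (I(y) = 2 + (y - 8)/(y + y) = 2 + (-8 + y)/((2*y)) = 2 + (-8 + y)*(1/(2*y)) = 2 + (-8 + y)/(2*y))
((-3*3 + 6) + I(12))*94 = ((-3*3 + 6) + (5/2 - 4/12))*94 = ((-9 + 6) + (5/2 - 4*1/12))*94 = (-3 + (5/2 - ⅓))*94 = (-3 + 13/6)*94 = -⅚*94 = -235/3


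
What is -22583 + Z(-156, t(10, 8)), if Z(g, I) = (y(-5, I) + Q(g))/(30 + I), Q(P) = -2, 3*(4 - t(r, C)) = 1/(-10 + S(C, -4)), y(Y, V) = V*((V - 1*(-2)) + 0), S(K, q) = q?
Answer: -1355347265/60018 ≈ -22582.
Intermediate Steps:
y(Y, V) = V*(2 + V) (y(Y, V) = V*((V + 2) + 0) = V*((2 + V) + 0) = V*(2 + V))
t(r, C) = 169/42 (t(r, C) = 4 - 1/(3*(-10 - 4)) = 4 - ⅓/(-14) = 4 - ⅓*(-1/14) = 4 + 1/42 = 169/42)
Z(g, I) = (-2 + I*(2 + I))/(30 + I) (Z(g, I) = (I*(2 + I) - 2)/(30 + I) = (-2 + I*(2 + I))/(30 + I))
-22583 + Z(-156, t(10, 8)) = -22583 + (-2 + 169*(2 + 169/42)/42)/(30 + 169/42) = -22583 + (-2 + (169/42)*(253/42))/(1429/42) = -22583 + 42*(-2 + 42757/1764)/1429 = -22583 + (42/1429)*(39229/1764) = -22583 + 39229/60018 = -1355347265/60018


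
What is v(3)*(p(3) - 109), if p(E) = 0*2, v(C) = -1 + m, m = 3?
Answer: -218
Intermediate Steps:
v(C) = 2 (v(C) = -1 + 3 = 2)
p(E) = 0
v(3)*(p(3) - 109) = 2*(0 - 109) = 2*(-109) = -218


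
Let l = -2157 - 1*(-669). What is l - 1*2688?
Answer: -4176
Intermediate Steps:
l = -1488 (l = -2157 + 669 = -1488)
l - 1*2688 = -1488 - 1*2688 = -1488 - 2688 = -4176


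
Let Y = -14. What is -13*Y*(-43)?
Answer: -7826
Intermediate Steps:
-13*Y*(-43) = -13*(-14)*(-43) = 182*(-43) = -7826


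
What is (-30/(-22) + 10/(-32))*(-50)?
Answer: -4625/88 ≈ -52.557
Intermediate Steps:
(-30/(-22) + 10/(-32))*(-50) = (-30*(-1/22) + 10*(-1/32))*(-50) = (15/11 - 5/16)*(-50) = (185/176)*(-50) = -4625/88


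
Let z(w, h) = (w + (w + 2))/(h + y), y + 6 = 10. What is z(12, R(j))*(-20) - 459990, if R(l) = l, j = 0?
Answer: -460120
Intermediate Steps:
y = 4 (y = -6 + 10 = 4)
z(w, h) = (2 + 2*w)/(4 + h) (z(w, h) = (w + (w + 2))/(h + 4) = (w + (2 + w))/(4 + h) = (2 + 2*w)/(4 + h))
z(12, R(j))*(-20) - 459990 = (2*(1 + 12)/(4 + 0))*(-20) - 459990 = (2*13/4)*(-20) - 459990 = (2*(¼)*13)*(-20) - 459990 = (13/2)*(-20) - 459990 = -130 - 459990 = -460120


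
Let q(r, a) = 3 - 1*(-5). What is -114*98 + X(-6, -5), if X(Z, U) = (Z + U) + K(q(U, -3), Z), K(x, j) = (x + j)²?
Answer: -11179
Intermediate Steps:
q(r, a) = 8 (q(r, a) = 3 + 5 = 8)
K(x, j) = (j + x)²
X(Z, U) = U + Z + (8 + Z)² (X(Z, U) = (Z + U) + (Z + 8)² = (U + Z) + (8 + Z)² = U + Z + (8 + Z)²)
-114*98 + X(-6, -5) = -114*98 + (-5 - 6 + (8 - 6)²) = -11172 + (-5 - 6 + 2²) = -11172 + (-5 - 6 + 4) = -11172 - 7 = -11179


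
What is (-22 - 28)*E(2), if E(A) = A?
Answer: -100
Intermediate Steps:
(-22 - 28)*E(2) = (-22 - 28)*2 = -50*2 = -100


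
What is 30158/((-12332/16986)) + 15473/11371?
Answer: -1456190180078/35056793 ≈ -41538.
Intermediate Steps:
30158/((-12332/16986)) + 15473/11371 = 30158/((-12332*1/16986)) + 15473*(1/11371) = 30158/(-6166/8493) + 15473/11371 = 30158*(-8493/6166) + 15473/11371 = -128065947/3083 + 15473/11371 = -1456190180078/35056793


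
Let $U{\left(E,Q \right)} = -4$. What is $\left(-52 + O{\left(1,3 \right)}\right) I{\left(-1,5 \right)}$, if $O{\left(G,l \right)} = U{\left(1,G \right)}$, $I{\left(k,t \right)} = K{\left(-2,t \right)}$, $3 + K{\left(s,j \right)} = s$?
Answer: $280$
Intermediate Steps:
$K{\left(s,j \right)} = -3 + s$
$I{\left(k,t \right)} = -5$ ($I{\left(k,t \right)} = -3 - 2 = -5$)
$O{\left(G,l \right)} = -4$
$\left(-52 + O{\left(1,3 \right)}\right) I{\left(-1,5 \right)} = \left(-52 - 4\right) \left(-5\right) = \left(-56\right) \left(-5\right) = 280$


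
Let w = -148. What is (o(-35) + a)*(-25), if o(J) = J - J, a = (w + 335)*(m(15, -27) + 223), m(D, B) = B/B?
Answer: -1047200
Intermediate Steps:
m(D, B) = 1
a = 41888 (a = (-148 + 335)*(1 + 223) = 187*224 = 41888)
o(J) = 0
(o(-35) + a)*(-25) = (0 + 41888)*(-25) = 41888*(-25) = -1047200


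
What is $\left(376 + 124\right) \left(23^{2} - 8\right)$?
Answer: $260500$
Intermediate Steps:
$\left(376 + 124\right) \left(23^{2} - 8\right) = 500 \left(529 - 8\right) = 500 \cdot 521 = 260500$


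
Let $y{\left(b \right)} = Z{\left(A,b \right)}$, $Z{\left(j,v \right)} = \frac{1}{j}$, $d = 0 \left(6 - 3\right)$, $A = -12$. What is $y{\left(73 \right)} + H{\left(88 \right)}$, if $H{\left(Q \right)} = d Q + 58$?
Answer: $\frac{695}{12} \approx 57.917$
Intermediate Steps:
$d = 0$ ($d = 0 \cdot 3 = 0$)
$H{\left(Q \right)} = 58$ ($H{\left(Q \right)} = 0 Q + 58 = 0 + 58 = 58$)
$y{\left(b \right)} = - \frac{1}{12}$ ($y{\left(b \right)} = \frac{1}{-12} = - \frac{1}{12}$)
$y{\left(73 \right)} + H{\left(88 \right)} = - \frac{1}{12} + 58 = \frac{695}{12}$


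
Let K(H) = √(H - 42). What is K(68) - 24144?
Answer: -24144 + √26 ≈ -24139.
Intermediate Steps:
K(H) = √(-42 + H)
K(68) - 24144 = √(-42 + 68) - 24144 = √26 - 24144 = -24144 + √26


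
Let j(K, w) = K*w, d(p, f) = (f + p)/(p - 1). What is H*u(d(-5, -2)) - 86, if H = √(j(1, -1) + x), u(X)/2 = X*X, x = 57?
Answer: -86 + 49*√14/9 ≈ -65.629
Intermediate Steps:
d(p, f) = (f + p)/(-1 + p)
u(X) = 2*X² (u(X) = 2*(X*X) = 2*X²)
H = 2*√14 (H = √(1*(-1) + 57) = √(-1 + 57) = √56 = 2*√14 ≈ 7.4833)
H*u(d(-5, -2)) - 86 = (2*√14)*(2*((-2 - 5)/(-1 - 5))²) - 86 = (2*√14)*(2*(-7/(-6))²) - 86 = (2*√14)*(2*(-⅙*(-7))²) - 86 = (2*√14)*(2*(7/6)²) - 86 = (2*√14)*(2*(49/36)) - 86 = (2*√14)*(49/18) - 86 = 49*√14/9 - 86 = -86 + 49*√14/9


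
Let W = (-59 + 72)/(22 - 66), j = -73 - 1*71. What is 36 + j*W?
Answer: 864/11 ≈ 78.545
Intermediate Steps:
j = -144 (j = -73 - 71 = -144)
W = -13/44 (W = 13/(-44) = 13*(-1/44) = -13/44 ≈ -0.29545)
36 + j*W = 36 - 144*(-13/44) = 36 + 468/11 = 864/11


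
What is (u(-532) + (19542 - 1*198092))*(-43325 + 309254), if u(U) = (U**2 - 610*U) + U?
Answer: 113940471198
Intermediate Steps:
u(U) = U**2 - 609*U
(u(-532) + (19542 - 1*198092))*(-43325 + 309254) = (-532*(-609 - 532) + (19542 - 1*198092))*(-43325 + 309254) = (-532*(-1141) + (19542 - 198092))*265929 = (607012 - 178550)*265929 = 428462*265929 = 113940471198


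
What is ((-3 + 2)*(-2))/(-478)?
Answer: -1/239 ≈ -0.0041841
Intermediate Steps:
((-3 + 2)*(-2))/(-478) = -1*(-2)*(-1/478) = 2*(-1/478) = -1/239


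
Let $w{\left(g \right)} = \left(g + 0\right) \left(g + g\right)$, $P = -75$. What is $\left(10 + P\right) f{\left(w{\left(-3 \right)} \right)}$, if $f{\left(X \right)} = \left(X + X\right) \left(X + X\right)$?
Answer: $-84240$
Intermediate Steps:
$w{\left(g \right)} = 2 g^{2}$ ($w{\left(g \right)} = g 2 g = 2 g^{2}$)
$f{\left(X \right)} = 4 X^{2}$ ($f{\left(X \right)} = 2 X 2 X = 4 X^{2}$)
$\left(10 + P\right) f{\left(w{\left(-3 \right)} \right)} = \left(10 - 75\right) 4 \left(2 \left(-3\right)^{2}\right)^{2} = - 65 \cdot 4 \left(2 \cdot 9\right)^{2} = - 65 \cdot 4 \cdot 18^{2} = - 65 \cdot 4 \cdot 324 = \left(-65\right) 1296 = -84240$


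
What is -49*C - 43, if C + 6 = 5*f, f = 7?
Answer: -1464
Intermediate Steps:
C = 29 (C = -6 + 5*7 = -6 + 35 = 29)
-49*C - 43 = -49*29 - 43 = -1421 - 43 = -1464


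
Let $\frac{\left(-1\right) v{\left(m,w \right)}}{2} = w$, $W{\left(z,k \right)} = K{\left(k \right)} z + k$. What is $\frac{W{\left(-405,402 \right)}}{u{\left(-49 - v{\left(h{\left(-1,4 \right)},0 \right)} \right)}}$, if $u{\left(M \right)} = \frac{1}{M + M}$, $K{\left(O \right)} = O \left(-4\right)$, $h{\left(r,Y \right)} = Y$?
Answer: $-63860916$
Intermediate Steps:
$K{\left(O \right)} = - 4 O$
$W{\left(z,k \right)} = k - 4 k z$ ($W{\left(z,k \right)} = - 4 k z + k = k - 4 k z$)
$v{\left(m,w \right)} = - 2 w$
$u{\left(M \right)} = \frac{1}{2 M}$
$\frac{W{\left(-405,402 \right)}}{u{\left(-49 - v{\left(h{\left(-1,4 \right)},0 \right)} \right)}} = \frac{402 \left(1 - -1620\right)}{\frac{1}{2} \frac{1}{-49 - \left(-2\right) 0}} = \frac{402 \left(1 + 1620\right)}{\frac{1}{2} \frac{1}{-49 - 0}} = \frac{402 \cdot 1621}{\frac{1}{2} \frac{1}{-49 + 0}} = \frac{651642}{\frac{1}{2} \frac{1}{-49}} = \frac{651642}{\frac{1}{2} \left(- \frac{1}{49}\right)} = \frac{651642}{- \frac{1}{98}} = 651642 \left(-98\right) = -63860916$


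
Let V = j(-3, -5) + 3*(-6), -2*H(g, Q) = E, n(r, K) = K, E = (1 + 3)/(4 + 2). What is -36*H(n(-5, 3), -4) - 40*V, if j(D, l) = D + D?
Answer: 972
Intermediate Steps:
E = 2/3 (E = 4/6 = 4*(1/6) = 2/3 ≈ 0.66667)
j(D, l) = 2*D
H(g, Q) = -1/3 (H(g, Q) = -1/2*2/3 = -1/3)
V = -24 (V = 2*(-3) + 3*(-6) = -6 - 18 = -24)
-36*H(n(-5, 3), -4) - 40*V = -36*(-1/3) - 40*(-24) = 12 + 960 = 972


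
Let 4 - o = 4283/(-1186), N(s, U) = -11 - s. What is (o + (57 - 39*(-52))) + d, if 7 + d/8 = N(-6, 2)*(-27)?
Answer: 3696301/1186 ≈ 3116.6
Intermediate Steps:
o = 9027/1186 (o = 4 - 4283/(-1186) = 4 - 4283*(-1)/1186 = 4 - 1*(-4283/1186) = 4 + 4283/1186 = 9027/1186 ≈ 7.6113)
d = 1024 (d = -56 + 8*((-11 - 1*(-6))*(-27)) = -56 + 8*((-11 + 6)*(-27)) = -56 + 8*(-5*(-27)) = -56 + 8*135 = -56 + 1080 = 1024)
(o + (57 - 39*(-52))) + d = (9027/1186 + (57 - 39*(-52))) + 1024 = (9027/1186 + (57 + 2028)) + 1024 = (9027/1186 + 2085) + 1024 = 2481837/1186 + 1024 = 3696301/1186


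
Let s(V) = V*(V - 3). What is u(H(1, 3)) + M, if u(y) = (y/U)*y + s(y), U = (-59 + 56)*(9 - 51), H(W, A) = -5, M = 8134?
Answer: 1029949/126 ≈ 8174.2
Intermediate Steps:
s(V) = V*(-3 + V)
U = 126 (U = -3*(-42) = 126)
u(y) = y²/126 + y*(-3 + y) (u(y) = (y/126)*y + y*(-3 + y) = y²/126 + y*(-3 + y))
u(H(1, 3)) + M = (1/126)*(-5)*(-378 + 127*(-5)) + 8134 = (1/126)*(-5)*(-378 - 635) + 8134 = (1/126)*(-5)*(-1013) + 8134 = 5065/126 + 8134 = 1029949/126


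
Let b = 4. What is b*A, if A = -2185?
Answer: -8740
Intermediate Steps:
b*A = 4*(-2185) = -8740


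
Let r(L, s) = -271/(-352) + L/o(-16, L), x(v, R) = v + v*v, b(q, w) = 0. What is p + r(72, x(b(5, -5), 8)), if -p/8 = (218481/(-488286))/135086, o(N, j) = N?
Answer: -7217137997171/1934844342816 ≈ -3.7301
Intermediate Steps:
x(v, R) = v + v²
r(L, s) = 271/352 - L/16 (r(L, s) = -271/(-352) + L/(-16) = -271*(-1/352) + L*(-1/16) = 271/352 - L/16)
p = 145654/5496716883 (p = -8*218481/(-488286)/135086 = -8*218481*(-1/488286)/135086 = -(-291308)/(81381*135086) = -8*(-72827/21986867532) = 145654/5496716883 ≈ 2.6498e-5)
p + r(72, x(b(5, -5), 8)) = 145654/5496716883 + (271/352 - 1/16*72) = 145654/5496716883 + (271/352 - 9/2) = 145654/5496716883 - 1313/352 = -7217137997171/1934844342816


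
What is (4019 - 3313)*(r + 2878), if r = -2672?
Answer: 145436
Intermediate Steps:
(4019 - 3313)*(r + 2878) = (4019 - 3313)*(-2672 + 2878) = 706*206 = 145436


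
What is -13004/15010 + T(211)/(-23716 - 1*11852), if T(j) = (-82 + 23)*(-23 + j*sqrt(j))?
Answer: -12707759/14049360 + 12449*sqrt(211)/35568 ≈ 4.1796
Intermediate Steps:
T(j) = 1357 - 59*j**(3/2) (T(j) = -59*(-23 + j**(3/2)) = 1357 - 59*j**(3/2))
-13004/15010 + T(211)/(-23716 - 1*11852) = -13004/15010 + (1357 - 12449*sqrt(211))/(-23716 - 1*11852) = -13004*1/15010 + (1357 - 12449*sqrt(211))/(-23716 - 11852) = -6502/7505 + (1357 - 12449*sqrt(211))/(-35568) = -6502/7505 + (1357 - 12449*sqrt(211))*(-1/35568) = -6502/7505 + (-1357/35568 + 12449*sqrt(211)/35568) = -12707759/14049360 + 12449*sqrt(211)/35568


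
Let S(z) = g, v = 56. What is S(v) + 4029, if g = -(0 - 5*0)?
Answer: 4029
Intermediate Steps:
g = 0 (g = -(0 + 0) = -1*0 = 0)
S(z) = 0
S(v) + 4029 = 0 + 4029 = 4029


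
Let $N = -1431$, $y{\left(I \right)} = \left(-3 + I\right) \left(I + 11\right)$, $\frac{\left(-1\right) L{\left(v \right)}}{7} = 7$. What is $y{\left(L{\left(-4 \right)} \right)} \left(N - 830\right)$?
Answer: $-4467736$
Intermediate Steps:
$L{\left(v \right)} = -49$ ($L{\left(v \right)} = \left(-7\right) 7 = -49$)
$y{\left(I \right)} = \left(-3 + I\right) \left(11 + I\right)$
$y{\left(L{\left(-4 \right)} \right)} \left(N - 830\right) = \left(-33 + \left(-49\right)^{2} + 8 \left(-49\right)\right) \left(-1431 - 830\right) = \left(-33 + 2401 - 392\right) \left(-2261\right) = 1976 \left(-2261\right) = -4467736$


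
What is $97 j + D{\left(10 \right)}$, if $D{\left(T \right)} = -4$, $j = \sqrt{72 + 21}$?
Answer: $-4 + 97 \sqrt{93} \approx 931.43$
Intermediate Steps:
$j = \sqrt{93} \approx 9.6436$
$97 j + D{\left(10 \right)} = 97 \sqrt{93} - 4 = -4 + 97 \sqrt{93}$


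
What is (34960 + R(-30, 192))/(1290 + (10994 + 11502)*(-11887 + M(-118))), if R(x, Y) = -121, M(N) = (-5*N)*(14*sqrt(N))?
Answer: -4658125187709/2072902311051169522 - 1618419267360*I*sqrt(118)/1036451155525584761 ≈ -2.2472e-6 - 1.6962e-5*I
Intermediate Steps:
M(N) = -70*N**(3/2)
(34960 + R(-30, 192))/(1290 + (10994 + 11502)*(-11887 + M(-118))) = (34960 - 121)/(1290 + (10994 + 11502)*(-11887 - (-8260)*I*sqrt(118))) = 34839/(1290 + 22496*(-11887 - (-8260)*I*sqrt(118))) = 34839/(1290 + 22496*(-11887 + 8260*I*sqrt(118))) = 34839/(1290 + (-267409952 + 185816960*I*sqrt(118))) = 34839/(-267408662 + 185816960*I*sqrt(118))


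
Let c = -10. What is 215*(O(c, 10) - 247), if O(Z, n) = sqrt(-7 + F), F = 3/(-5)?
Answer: -53105 + 43*I*sqrt(190) ≈ -53105.0 + 592.71*I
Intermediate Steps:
F = -3/5 (F = 3*(-1/5) = -3/5 ≈ -0.60000)
O(Z, n) = I*sqrt(190)/5 (O(Z, n) = sqrt(-7 - 3/5) = sqrt(-38/5) = I*sqrt(190)/5)
215*(O(c, 10) - 247) = 215*(I*sqrt(190)/5 - 247) = 215*(-247 + I*sqrt(190)/5) = -53105 + 43*I*sqrt(190)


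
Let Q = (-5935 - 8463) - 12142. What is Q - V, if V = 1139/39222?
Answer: -1040953019/39222 ≈ -26540.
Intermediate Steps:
V = 1139/39222 (V = 1139*(1/39222) = 1139/39222 ≈ 0.029040)
Q = -26540 (Q = -14398 - 12142 = -26540)
Q - V = -26540 - 1*1139/39222 = -26540 - 1139/39222 = -1040953019/39222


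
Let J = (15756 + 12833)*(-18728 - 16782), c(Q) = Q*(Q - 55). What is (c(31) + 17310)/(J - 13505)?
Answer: -5522/338402965 ≈ -1.6318e-5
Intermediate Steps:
c(Q) = Q*(-55 + Q)
J = -1015195390 (J = 28589*(-35510) = -1015195390)
(c(31) + 17310)/(J - 13505) = (31*(-55 + 31) + 17310)/(-1015195390 - 13505) = (31*(-24) + 17310)/(-1015208895) = (-744 + 17310)*(-1/1015208895) = 16566*(-1/1015208895) = -5522/338402965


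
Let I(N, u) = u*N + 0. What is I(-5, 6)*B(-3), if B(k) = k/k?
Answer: -30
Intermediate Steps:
B(k) = 1
I(N, u) = N*u (I(N, u) = N*u + 0 = N*u)
I(-5, 6)*B(-3) = -5*6*1 = -30*1 = -30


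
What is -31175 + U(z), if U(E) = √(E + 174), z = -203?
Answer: -31175 + I*√29 ≈ -31175.0 + 5.3852*I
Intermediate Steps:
U(E) = √(174 + E)
-31175 + U(z) = -31175 + √(174 - 203) = -31175 + √(-29) = -31175 + I*√29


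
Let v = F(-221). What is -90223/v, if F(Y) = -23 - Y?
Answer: -90223/198 ≈ -455.67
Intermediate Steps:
v = 198 (v = -23 - 1*(-221) = -23 + 221 = 198)
-90223/v = -90223/198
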